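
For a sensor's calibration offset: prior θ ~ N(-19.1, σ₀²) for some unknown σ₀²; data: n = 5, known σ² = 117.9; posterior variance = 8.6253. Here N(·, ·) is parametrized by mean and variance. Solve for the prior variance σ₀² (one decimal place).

σ₀² = 13.6

Posterior precision equals prior precision plus data precision: 1/σ_n² = 1/σ₀² + n/σ².
So 1/σ₀² = 1/8.6253 − 5/117.9 = 0.115938 − 0.042409 = 0.073529.
Hence σ₀² = 1/0.073529 ≈ 13.6.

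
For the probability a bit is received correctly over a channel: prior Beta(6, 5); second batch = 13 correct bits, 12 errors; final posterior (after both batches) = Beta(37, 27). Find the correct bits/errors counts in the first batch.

18 correct bits and 10 errors

Sequential conjugate updates are equivalent to a single update on the pooled data, so total successes = posterior α − prior α and total failures = posterior β − prior β.
Total across both batches: 37−6=31 correct bits, 27−5=22 errors.
Subtract the second batch: 31−13=18 correct bits and 22−12=10 errors.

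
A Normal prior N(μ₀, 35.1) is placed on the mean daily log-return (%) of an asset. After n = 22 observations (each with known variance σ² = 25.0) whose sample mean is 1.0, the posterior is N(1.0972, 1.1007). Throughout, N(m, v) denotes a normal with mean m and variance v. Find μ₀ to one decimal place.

The posterior mean is a precision-weighted average: μ_n = (τ₀μ₀ + τ_data·x̄)/(τ₀+τ_data), with τ₀=1/σ₀² and τ_data=n/σ².
Here τ₀ = 1/35.1 = 0.028490 and τ_data = 22/25.0 = 0.880000, so τ_n = 0.908490.
Rearranging for μ₀: μ₀ = (μ_n·τ_n − τ_data·x̄)/τ₀ = (1.0972·0.908490 − 0.880000·1.0) / 0.028490 = 0.116795/0.028490 ≈ 4.1.

μ₀ = 4.1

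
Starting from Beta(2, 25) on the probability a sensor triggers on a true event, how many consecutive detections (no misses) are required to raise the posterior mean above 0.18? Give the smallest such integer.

k = 4

After k detections and 0 misses the posterior is Beta(2+k, 25), with mean (2+k)/(2+25+k).
Set (2+k)/(27+k) > 0.18 and solve: k > (0.18·27 − 2)/(1 − 0.18) = 3.488.
The smallest integer exceeding 3.488 is 4.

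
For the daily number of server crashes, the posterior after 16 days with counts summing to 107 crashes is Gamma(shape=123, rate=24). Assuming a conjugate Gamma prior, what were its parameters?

A Gamma(α, β) prior (rate parametrization) on a Poisson rate with n observations summing to S gives posterior Gamma(α+S, β+n).
So α = 123 − 107 = 16 and β = 24 − 16 = 8.

Gamma(shape=16, rate=8)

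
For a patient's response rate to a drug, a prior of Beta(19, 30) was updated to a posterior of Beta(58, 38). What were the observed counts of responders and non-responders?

Under Beta–binomial conjugacy the posterior parameters are (a+s, b+f).
So s = 58 − 19 = 39 and f = 38 − 30 = 8.

39 responders and 8 non-responders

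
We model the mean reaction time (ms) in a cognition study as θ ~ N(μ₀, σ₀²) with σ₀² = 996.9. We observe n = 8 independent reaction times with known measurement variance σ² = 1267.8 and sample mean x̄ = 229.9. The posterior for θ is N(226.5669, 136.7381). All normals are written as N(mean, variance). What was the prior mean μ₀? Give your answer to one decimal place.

The posterior mean is a precision-weighted average: μ_n = (τ₀μ₀ + τ_data·x̄)/(τ₀+τ_data), with τ₀=1/σ₀² and τ_data=n/σ².
Here τ₀ = 1/996.9 = 0.001003 and τ_data = 8/1267.8 = 0.006310, so τ_n = 0.007313.
Rearranging for μ₀: μ₀ = (μ_n·τ_n − τ_data·x̄)/τ₀ = (226.5669·0.007313 − 0.006310·229.9) / 0.001003 = 0.206215/0.001003 ≈ 205.6.

μ₀ = 205.6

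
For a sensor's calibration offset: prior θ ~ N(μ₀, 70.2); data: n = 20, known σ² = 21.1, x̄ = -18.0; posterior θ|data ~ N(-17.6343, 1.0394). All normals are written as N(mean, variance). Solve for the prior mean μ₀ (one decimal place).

The posterior mean is a precision-weighted average: μ_n = (τ₀μ₀ + τ_data·x̄)/(τ₀+τ_data), with τ₀=1/σ₀² and τ_data=n/σ².
Here τ₀ = 1/70.2 = 0.014245 and τ_data = 20/21.1 = 0.947867, so τ_n = 0.962112.
Rearranging for μ₀: μ₀ = (μ_n·τ_n − τ_data·x̄)/τ₀ = (-17.6343·0.962112 − 0.947867·-18.0) / 0.014245 = 0.095434/0.014245 ≈ 6.7.

μ₀ = 6.7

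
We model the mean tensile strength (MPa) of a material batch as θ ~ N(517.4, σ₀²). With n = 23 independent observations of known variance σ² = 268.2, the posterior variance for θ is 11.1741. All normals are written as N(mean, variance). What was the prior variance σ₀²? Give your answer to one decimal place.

Posterior precision equals prior precision plus data precision: 1/σ_n² = 1/σ₀² + n/σ².
So 1/σ₀² = 1/11.1741 − 23/268.2 = 0.089493 − 0.085757 = 0.003736.
Hence σ₀² = 1/0.003736 ≈ 267.7.

σ₀² = 267.7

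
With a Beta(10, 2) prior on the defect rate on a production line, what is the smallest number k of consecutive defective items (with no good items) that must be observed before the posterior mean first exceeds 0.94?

k = 22

After k defective items and 0 good items the posterior is Beta(10+k, 2), with mean (10+k)/(10+2+k).
Set (10+k)/(12+k) > 0.94 and solve: k > (0.94·12 − 10)/(1 − 0.94) = 21.333.
The smallest integer exceeding 21.333 is 22, and checking k=22: (32)/(34) = 0.9412 > 0.94.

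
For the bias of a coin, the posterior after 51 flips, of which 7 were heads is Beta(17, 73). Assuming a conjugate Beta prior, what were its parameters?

Beta is conjugate to the binomial likelihood: posterior = Beta(a+s, b+f).
So a = 17 − 7 = 10 and b = 73 − 44 = 29.

Beta(10, 29)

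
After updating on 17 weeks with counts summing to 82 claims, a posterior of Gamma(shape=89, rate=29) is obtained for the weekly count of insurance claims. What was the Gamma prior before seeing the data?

Gamma–Poisson conjugacy: posterior shape = α + Σxᵢ, posterior rate = β + n.
So α = 89 − 82 = 7 and β = 29 − 17 = 12.

Gamma(shape=7, rate=12)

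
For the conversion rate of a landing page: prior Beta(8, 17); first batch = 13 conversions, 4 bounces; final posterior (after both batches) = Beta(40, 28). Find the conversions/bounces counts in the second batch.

Sequential conjugate updates are equivalent to a single update on the pooled data, so total successes = posterior α − prior α and total failures = posterior β − prior β.
Total across both batches: 40−8=32 conversions, 28−17=11 bounces.
Subtract the first batch: 32−13=19 conversions and 11−4=7 bounces.

19 conversions and 7 bounces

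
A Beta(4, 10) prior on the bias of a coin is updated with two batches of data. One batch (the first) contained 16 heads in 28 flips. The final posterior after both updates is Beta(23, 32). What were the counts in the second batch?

3 heads and 10 tails

Because Beta–binomial updating is additive in the counts, the combined data contributed (α_post−α_prior, β_post−β_prior) successes and failures.
Total across both batches: 23−4=19 heads, 32−10=22 tails.
Subtract the first batch: 19−16=3 heads and 22−12=10 tails.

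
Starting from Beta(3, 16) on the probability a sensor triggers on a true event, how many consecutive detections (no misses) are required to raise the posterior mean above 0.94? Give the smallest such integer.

After k detections and 0 misses the posterior is Beta(3+k, 16), with mean (3+k)/(3+16+k).
Set (3+k)/(19+k) > 0.94 and solve: k > (0.94·19 − 3)/(1 − 0.94) = 247.667.
The smallest integer exceeding 247.667 is 248, and checking k=248: (251)/(267) = 0.9401 > 0.94.

k = 248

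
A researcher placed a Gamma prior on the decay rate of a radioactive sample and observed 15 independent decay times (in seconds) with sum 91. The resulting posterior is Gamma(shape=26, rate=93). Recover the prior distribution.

Gamma(shape=11, rate=2)

Gamma–exponential conjugacy: posterior shape = α + n, posterior rate = β + Σtᵢ.
So α = 26 − 15 = 11 and β = 93 − 91 = 2.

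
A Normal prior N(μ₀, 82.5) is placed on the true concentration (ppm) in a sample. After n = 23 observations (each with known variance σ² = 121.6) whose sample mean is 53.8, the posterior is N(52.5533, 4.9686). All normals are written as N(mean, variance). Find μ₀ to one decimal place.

μ₀ = 33.1

With known observation variance, the Normal–Normal posterior has precision τ_n = τ₀ + n/σ² and mean μ_n = (τ₀μ₀ + (n/σ²)x̄)/τ_n.
Here τ₀ = 1/82.5 = 0.012121 and τ_data = 23/121.6 = 0.189145, so τ_n = 0.201266.
Rearranging for μ₀: μ₀ = (μ_n·τ_n − τ_data·x̄)/τ₀ = (52.5533·0.201266 − 0.189145·53.8) / 0.012121 = 0.401191/0.012121 ≈ 33.1.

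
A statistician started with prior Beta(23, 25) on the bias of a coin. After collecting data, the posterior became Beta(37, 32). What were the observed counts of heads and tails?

Beta is conjugate to the binomial likelihood: posterior = Beta(a+s, b+f).
Match parameters: s=37−23=14, f=32−25=7.

14 heads and 7 tails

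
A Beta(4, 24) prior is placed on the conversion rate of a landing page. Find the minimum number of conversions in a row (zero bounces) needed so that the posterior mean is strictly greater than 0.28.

k = 6

After k conversions and 0 bounces the posterior is Beta(4+k, 24), with mean (4+k)/(4+24+k).
Set (4+k)/(28+k) > 0.28 and solve: k > (0.28·28 − 4)/(1 − 0.28) = 5.333.
The smallest integer exceeding 5.333 is 6.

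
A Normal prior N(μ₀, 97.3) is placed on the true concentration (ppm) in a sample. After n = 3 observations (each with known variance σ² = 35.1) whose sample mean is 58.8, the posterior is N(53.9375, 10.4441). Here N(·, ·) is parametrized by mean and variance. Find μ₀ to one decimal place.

μ₀ = 13.5

The posterior mean is a precision-weighted average: μ_n = (τ₀μ₀ + τ_data·x̄)/(τ₀+τ_data), with τ₀=1/σ₀² and τ_data=n/σ².
Here τ₀ = 1/97.3 = 0.010277 and τ_data = 3/35.1 = 0.085470, so τ_n = 0.095747.
Rearranging for μ₀: μ₀ = (μ_n·τ_n − τ_data·x̄)/τ₀ = (53.9375·0.095747 − 0.085470·58.8) / 0.010277 = 0.138718/0.010277 ≈ 13.5.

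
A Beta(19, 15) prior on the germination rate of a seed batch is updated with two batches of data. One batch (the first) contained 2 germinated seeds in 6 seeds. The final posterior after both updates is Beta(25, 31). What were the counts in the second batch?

Sequential conjugate updates are equivalent to a single update on the pooled data, so total successes = posterior α − prior α and total failures = posterior β − prior β.
Total across both batches: 25−19=6 germinated seeds, 31−15=16 non-germinating seeds.
Subtract the first batch: 6−2=4 germinated seeds and 16−4=12 non-germinating seeds.

4 germinated seeds and 12 non-germinating seeds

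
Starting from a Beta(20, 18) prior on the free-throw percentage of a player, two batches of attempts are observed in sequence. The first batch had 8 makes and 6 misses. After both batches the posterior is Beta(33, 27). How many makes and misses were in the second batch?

Sequential conjugate updates are equivalent to a single update on the pooled data, so total successes = posterior α − prior α and total failures = posterior β − prior β.
Total across both batches: 33−20=13 makes, 27−18=9 misses.
Subtract the first batch: 13−8=5 makes and 9−6=3 misses.

5 makes and 3 misses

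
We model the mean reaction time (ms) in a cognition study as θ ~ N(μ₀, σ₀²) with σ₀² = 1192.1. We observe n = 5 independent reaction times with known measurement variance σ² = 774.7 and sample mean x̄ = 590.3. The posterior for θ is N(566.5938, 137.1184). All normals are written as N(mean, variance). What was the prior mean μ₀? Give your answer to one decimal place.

μ₀ = 384.2

With known observation variance, the Normal–Normal posterior has precision τ_n = τ₀ + n/σ² and mean μ_n = (τ₀μ₀ + (n/σ²)x̄)/τ_n.
Here τ₀ = 1/1192.1 = 0.000839 and τ_data = 5/774.7 = 0.006454, so τ_n = 0.007293.
Rearranging for μ₀: μ₀ = (μ_n·τ_n − τ_data·x̄)/τ₀ = (566.5938·0.007293 − 0.006454·590.3) / 0.000839 = 0.322372/0.000839 ≈ 384.2.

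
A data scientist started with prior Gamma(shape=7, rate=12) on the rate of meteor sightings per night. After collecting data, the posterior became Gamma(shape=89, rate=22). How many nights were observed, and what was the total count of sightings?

n = 10 nights with total 82 sightings

A Gamma(α, β) prior (rate parametrization) on a Poisson rate with n observations summing to S gives posterior Gamma(α+S, β+n).
Matching: Σxᵢ = 89 − 7 = 82 and n = 22 − 12 = 10.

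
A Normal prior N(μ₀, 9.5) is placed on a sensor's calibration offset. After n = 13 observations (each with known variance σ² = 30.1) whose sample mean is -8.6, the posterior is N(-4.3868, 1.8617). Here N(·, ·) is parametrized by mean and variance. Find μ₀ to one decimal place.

With known observation variance, the Normal–Normal posterior has precision τ_n = τ₀ + n/σ² and mean μ_n = (τ₀μ₀ + (n/σ²)x̄)/τ_n.
Here τ₀ = 1/9.5 = 0.105263 and τ_data = 13/30.1 = 0.431894, so τ_n = 0.537157.
Rearranging for μ₀: μ₀ = (μ_n·τ_n − τ_data·x̄)/τ₀ = (-4.3868·0.537157 − 0.431894·-8.6) / 0.105263 = 1.357888/0.105263 ≈ 12.9.

μ₀ = 12.9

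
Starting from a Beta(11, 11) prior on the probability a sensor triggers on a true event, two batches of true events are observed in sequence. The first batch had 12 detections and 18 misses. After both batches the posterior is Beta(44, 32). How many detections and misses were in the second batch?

21 detections and 3 misses

Because Beta–binomial updating is additive in the counts, the combined data contributed (α_post−α_prior, β_post−β_prior) successes and failures.
Total across both batches: 44−11=33 detections, 32−11=21 misses.
Subtract the first batch: 33−12=21 detections and 21−18=3 misses.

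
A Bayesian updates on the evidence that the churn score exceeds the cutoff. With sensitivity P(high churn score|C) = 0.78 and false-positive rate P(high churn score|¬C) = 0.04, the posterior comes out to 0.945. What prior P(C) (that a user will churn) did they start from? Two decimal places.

In odds form, posterior odds = prior odds × likelihood ratio, so prior odds = posterior odds ÷ LR.
Posterior odds = 0.945/(1−0.945) = 17.1818. LR = 0.78/0.04 = 19.5000.
Prior odds = 17.1818/19.5000 = 0.8811, so P(C) = 0.8811/(1+0.8811) ≈ 0.47.

P(C) = 0.47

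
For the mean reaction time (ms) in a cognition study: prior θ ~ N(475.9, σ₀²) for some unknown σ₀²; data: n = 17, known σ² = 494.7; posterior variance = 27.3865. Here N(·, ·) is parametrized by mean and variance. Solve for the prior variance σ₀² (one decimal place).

σ₀² = 465.1

Posterior precision equals prior precision plus data precision: 1/σ_n² = 1/σ₀² + n/σ².
So 1/σ₀² = 1/27.3865 − 17/494.7 = 0.036514 − 0.034364 = 0.002150.
Hence σ₀² = 1/0.002150 ≈ 465.1.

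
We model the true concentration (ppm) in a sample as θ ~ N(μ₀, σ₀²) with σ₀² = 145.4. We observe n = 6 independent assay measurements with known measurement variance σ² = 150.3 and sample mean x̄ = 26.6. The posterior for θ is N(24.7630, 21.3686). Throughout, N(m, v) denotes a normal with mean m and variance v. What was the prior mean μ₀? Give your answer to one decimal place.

With known observation variance, the Normal–Normal posterior has precision τ_n = τ₀ + n/σ² and mean μ_n = (τ₀μ₀ + (n/σ²)x̄)/τ_n.
Here τ₀ = 1/145.4 = 0.006878 and τ_data = 6/150.3 = 0.039920, so τ_n = 0.046798.
Rearranging for μ₀: μ₀ = (μ_n·τ_n − τ_data·x̄)/τ₀ = (24.7630·0.046798 − 0.039920·26.6) / 0.006878 = 0.096987/0.006878 ≈ 14.1.

μ₀ = 14.1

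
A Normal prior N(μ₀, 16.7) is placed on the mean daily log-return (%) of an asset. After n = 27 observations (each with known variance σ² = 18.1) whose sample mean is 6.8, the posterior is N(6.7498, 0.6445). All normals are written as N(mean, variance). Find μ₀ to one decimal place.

μ₀ = 5.5

With known observation variance, the Normal–Normal posterior has precision τ_n = τ₀ + n/σ² and mean μ_n = (τ₀μ₀ + (n/σ²)x̄)/τ_n.
Here τ₀ = 1/16.7 = 0.059880 and τ_data = 27/18.1 = 1.491713, so τ_n = 1.551593.
Rearranging for μ₀: μ₀ = (μ_n·τ_n − τ_data·x̄)/τ₀ = (6.7498·1.551593 − 1.491713·6.8) / 0.059880 = 0.329294/0.059880 ≈ 5.5.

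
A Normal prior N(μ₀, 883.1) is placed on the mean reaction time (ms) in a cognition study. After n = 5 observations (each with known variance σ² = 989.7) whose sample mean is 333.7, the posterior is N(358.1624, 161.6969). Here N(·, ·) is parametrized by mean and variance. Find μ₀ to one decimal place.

μ₀ = 467.3

The posterior mean is a precision-weighted average: μ_n = (τ₀μ₀ + τ_data·x̄)/(τ₀+τ_data), with τ₀=1/σ₀² and τ_data=n/σ².
Here τ₀ = 1/883.1 = 0.001132 and τ_data = 5/989.7 = 0.005052, so τ_n = 0.006184.
Rearranging for μ₀: μ₀ = (μ_n·τ_n − τ_data·x̄)/τ₀ = (358.1624·0.006184 − 0.005052·333.7) / 0.001132 = 0.529024/0.001132 ≈ 467.3.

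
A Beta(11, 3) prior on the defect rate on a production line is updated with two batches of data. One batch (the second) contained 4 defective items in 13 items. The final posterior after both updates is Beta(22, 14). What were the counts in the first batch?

Because Beta–binomial updating is additive in the counts, the combined data contributed (α_post−α_prior, β_post−β_prior) successes and failures.
Total across both batches: 22−11=11 defective items, 14−3=11 good items.
Subtract the second batch: 11−4=7 defective items and 11−9=2 good items.

7 defective items and 2 good items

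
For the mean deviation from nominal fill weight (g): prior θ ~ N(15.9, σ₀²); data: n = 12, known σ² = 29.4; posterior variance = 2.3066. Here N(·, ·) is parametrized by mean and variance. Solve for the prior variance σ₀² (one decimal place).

For the Normal–Normal model with known σ², precisions add: τ_n = τ₀ + n/σ².
So 1/σ₀² = 1/2.3066 − 12/29.4 = 0.433539 − 0.408163 = 0.025376.
Hence σ₀² = 1/0.025376 ≈ 39.4.

σ₀² = 39.4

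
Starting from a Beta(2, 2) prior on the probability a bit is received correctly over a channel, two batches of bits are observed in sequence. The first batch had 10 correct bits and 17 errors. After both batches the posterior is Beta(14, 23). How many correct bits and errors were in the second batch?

2 correct bits and 4 errors

Because Beta–binomial updating is additive in the counts, the combined data contributed (α_post−α_prior, β_post−β_prior) successes and failures.
Total across both batches: 14−2=12 correct bits, 23−2=21 errors.
Subtract the first batch: 12−10=2 correct bits and 21−17=4 errors.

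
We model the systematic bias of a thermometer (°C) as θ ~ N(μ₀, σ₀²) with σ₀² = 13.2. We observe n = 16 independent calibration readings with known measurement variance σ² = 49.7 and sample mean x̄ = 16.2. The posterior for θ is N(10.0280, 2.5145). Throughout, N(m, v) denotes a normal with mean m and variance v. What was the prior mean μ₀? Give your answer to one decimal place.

μ₀ = -16.2

The posterior mean is a precision-weighted average: μ_n = (τ₀μ₀ + τ_data·x̄)/(τ₀+τ_data), with τ₀=1/σ₀² and τ_data=n/σ².
Here τ₀ = 1/13.2 = 0.075758 and τ_data = 16/49.7 = 0.321932, so τ_n = 0.397690.
Rearranging for μ₀: μ₀ = (μ_n·τ_n − τ_data·x̄)/τ₀ = (10.0280·0.397690 − 0.321932·16.2) / 0.075758 = -1.227263/0.075758 ≈ -16.2.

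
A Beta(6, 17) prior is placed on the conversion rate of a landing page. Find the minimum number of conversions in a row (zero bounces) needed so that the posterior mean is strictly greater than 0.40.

k = 6

After k conversions and 0 bounces the posterior is Beta(6+k, 17), with mean (6+k)/(6+17+k).
Set (6+k)/(23+k) > 0.40 and solve: k > (0.40·23 − 6)/(1 − 0.40) = 5.333.
The smallest integer exceeding 5.333 is 6, and checking k=6: (12)/(29) = 0.4138 > 0.40.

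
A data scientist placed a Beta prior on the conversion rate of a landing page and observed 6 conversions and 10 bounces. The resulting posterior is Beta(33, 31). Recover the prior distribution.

A Beta(α, β) prior with s successes and f failures in binomial data gives a Beta(α+s, β+f) posterior.
So α = 33 − 6 = 27 and β = 31 − 10 = 21.

Beta(27, 21)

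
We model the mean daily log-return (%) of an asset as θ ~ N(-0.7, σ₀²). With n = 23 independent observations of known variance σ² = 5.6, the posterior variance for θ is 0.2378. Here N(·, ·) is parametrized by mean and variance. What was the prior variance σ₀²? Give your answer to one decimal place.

For the Normal–Normal model with known σ², precisions add: τ_n = τ₀ + n/σ².
So 1/σ₀² = 1/0.2378 − 23/5.6 = 4.205214 − 4.107143 = 0.098071.
Hence σ₀² = 1/0.098071 ≈ 10.2.

σ₀² = 10.2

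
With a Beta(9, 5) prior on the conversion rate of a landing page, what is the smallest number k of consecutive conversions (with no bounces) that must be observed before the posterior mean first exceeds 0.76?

After k conversions and 0 bounces the posterior is Beta(9+k, 5), with mean (9+k)/(9+5+k).
Set (9+k)/(14+k) > 0.76 and solve: k > (0.76·14 − 9)/(1 − 0.76) = 6.833.
The smallest integer exceeding 6.833 is 7.

k = 7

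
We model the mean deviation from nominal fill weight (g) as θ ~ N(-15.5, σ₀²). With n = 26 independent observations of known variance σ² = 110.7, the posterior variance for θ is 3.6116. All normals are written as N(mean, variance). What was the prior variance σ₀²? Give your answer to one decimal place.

σ₀² = 23.8

For the Normal–Normal model with known σ², precisions add: τ_n = τ₀ + n/σ².
So 1/σ₀² = 1/3.6116 − 26/110.7 = 0.276886 − 0.234869 = 0.042017.
Hence σ₀² = 1/0.042017 ≈ 23.8.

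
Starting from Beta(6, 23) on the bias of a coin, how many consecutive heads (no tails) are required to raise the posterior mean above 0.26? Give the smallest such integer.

k = 3

After k heads and 0 tails the posterior is Beta(6+k, 23), with mean (6+k)/(6+23+k).
Set (6+k)/(29+k) > 0.26 and solve: k > (0.26·29 − 6)/(1 − 0.26) = 2.081.
The smallest integer exceeding 2.081 is 3.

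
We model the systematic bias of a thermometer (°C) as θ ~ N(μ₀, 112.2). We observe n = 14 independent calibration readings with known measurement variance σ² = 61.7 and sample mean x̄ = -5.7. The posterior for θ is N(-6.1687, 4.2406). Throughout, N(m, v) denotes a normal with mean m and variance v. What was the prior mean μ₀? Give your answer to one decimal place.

With known observation variance, the Normal–Normal posterior has precision τ_n = τ₀ + n/σ² and mean μ_n = (τ₀μ₀ + (n/σ²)x̄)/τ_n.
Here τ₀ = 1/112.2 = 0.008913 and τ_data = 14/61.7 = 0.226904, so τ_n = 0.235817.
Rearranging for μ₀: μ₀ = (μ_n·τ_n − τ_data·x̄)/τ₀ = (-6.1687·0.235817 − 0.226904·-5.7) / 0.008913 = -0.161332/0.008913 ≈ -18.1.

μ₀ = -18.1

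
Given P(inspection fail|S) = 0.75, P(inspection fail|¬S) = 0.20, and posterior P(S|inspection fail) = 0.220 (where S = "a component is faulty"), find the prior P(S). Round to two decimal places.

P(S) = 0.07

In odds form, posterior odds = prior odds × likelihood ratio, so prior odds = posterior odds ÷ LR.
Posterior odds = 0.220/(1−0.220) = 0.2821. LR = 0.75/0.20 = 3.7500.
Prior odds = 0.2821/3.7500 = 0.0752, so P(S) = 0.0752/(1+0.0752) ≈ 0.07.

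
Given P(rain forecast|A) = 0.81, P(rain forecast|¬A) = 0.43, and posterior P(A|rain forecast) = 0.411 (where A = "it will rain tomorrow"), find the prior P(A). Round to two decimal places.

In odds form, posterior odds = prior odds × likelihood ratio, so prior odds = posterior odds ÷ LR.
Posterior odds = 0.411/(1−0.411) = 0.6978. LR = 0.81/0.43 = 1.8837.
Prior odds = 0.6978/1.8837 = 0.3704, so P(A) = 0.3704/(1+0.3704) ≈ 0.27.

P(A) = 0.27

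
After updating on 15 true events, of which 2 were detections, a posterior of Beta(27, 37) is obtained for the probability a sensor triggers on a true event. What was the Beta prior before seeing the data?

Beta is conjugate to the binomial likelihood: posterior = Beta(a+s, b+f).
Subtract the data counts: 27−2=25, 37−13=24.

Beta(25, 24)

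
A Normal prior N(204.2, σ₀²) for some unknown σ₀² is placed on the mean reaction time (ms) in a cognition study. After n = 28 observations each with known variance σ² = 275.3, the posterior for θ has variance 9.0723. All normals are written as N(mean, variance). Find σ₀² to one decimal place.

σ₀² = 117.4

For the Normal–Normal model with known σ², precisions add: τ_n = τ₀ + n/σ².
So 1/σ₀² = 1/9.0723 − 28/275.3 = 0.110226 − 0.101707 = 0.008519.
Hence σ₀² = 1/0.008519 ≈ 117.4.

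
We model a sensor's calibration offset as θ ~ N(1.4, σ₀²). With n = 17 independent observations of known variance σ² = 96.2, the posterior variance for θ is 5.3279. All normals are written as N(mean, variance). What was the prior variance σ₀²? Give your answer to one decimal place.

σ₀² = 91.1

For the Normal–Normal model with known σ², precisions add: τ_n = τ₀ + n/σ².
So 1/σ₀² = 1/5.3279 − 17/96.2 = 0.187691 − 0.176715 = 0.010976.
Hence σ₀² = 1/0.010976 ≈ 91.1.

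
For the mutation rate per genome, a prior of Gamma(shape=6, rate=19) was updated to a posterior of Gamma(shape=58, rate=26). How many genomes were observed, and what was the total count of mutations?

n = 7 genomes with total 52 mutations

A Gamma(α, β) prior (rate parametrization) on a Poisson rate with n observations summing to S gives posterior Gamma(α+S, β+n).
Matching: Σxᵢ = 58 − 6 = 52 and n = 26 − 19 = 7.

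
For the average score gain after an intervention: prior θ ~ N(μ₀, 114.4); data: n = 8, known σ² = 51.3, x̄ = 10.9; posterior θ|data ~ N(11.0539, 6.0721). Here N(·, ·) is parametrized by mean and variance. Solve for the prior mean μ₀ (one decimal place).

μ₀ = 13.8

With known observation variance, the Normal–Normal posterior has precision τ_n = τ₀ + n/σ² and mean μ_n = (τ₀μ₀ + (n/σ²)x̄)/τ_n.
Here τ₀ = 1/114.4 = 0.008741 and τ_data = 8/51.3 = 0.155945, so τ_n = 0.164686.
Rearranging for μ₀: μ₀ = (μ_n·τ_n − τ_data·x̄)/τ₀ = (11.0539·0.164686 − 0.155945·10.9) / 0.008741 = 0.120622/0.008741 ≈ 13.8.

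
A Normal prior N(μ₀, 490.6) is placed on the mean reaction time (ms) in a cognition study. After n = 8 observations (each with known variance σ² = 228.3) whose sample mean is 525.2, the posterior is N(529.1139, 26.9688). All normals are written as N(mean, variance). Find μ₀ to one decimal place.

With known observation variance, the Normal–Normal posterior has precision τ_n = τ₀ + n/σ² and mean μ_n = (τ₀μ₀ + (n/σ²)x̄)/τ_n.
Here τ₀ = 1/490.6 = 0.002038 and τ_data = 8/228.3 = 0.035042, so τ_n = 0.037080.
Rearranging for μ₀: μ₀ = (μ_n·τ_n − τ_data·x̄)/τ₀ = (529.1139·0.037080 − 0.035042·525.2) / 0.002038 = 1.215485/0.002038 ≈ 596.4.

μ₀ = 596.4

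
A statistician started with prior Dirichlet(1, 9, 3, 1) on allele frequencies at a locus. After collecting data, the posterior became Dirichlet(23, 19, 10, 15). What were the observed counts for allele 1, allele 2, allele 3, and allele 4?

For a Dirichlet(α) prior with multinomial counts c, the posterior is Dirichlet(α + c) componentwise.
Counts are posterior − prior componentwise: 23−1=22, 19−9=10, 10−3=7, 15−1=14.

counts (22, 10, 7, 14)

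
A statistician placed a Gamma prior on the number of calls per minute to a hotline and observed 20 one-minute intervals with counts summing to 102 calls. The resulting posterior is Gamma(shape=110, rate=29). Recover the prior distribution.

Gamma(shape=8, rate=9)

A Gamma(α, β) prior (rate parametrization) on a Poisson rate with n observations summing to S gives posterior Gamma(α+S, β+n).
So α = 110 − 102 = 8 and β = 29 − 20 = 9.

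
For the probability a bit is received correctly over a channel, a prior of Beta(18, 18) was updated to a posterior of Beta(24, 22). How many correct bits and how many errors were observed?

A Beta(a, b) prior with s successes and f failures in binomial data gives a Beta(a+s, b+f) posterior.
Match parameters: s=24−18=6, f=22−18=4.

6 correct bits and 4 errors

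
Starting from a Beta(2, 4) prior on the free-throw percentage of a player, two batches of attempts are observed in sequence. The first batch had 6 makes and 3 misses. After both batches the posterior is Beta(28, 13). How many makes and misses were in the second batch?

20 makes and 6 misses

Sequential conjugate updates are equivalent to a single update on the pooled data, so total successes = posterior α − prior α and total failures = posterior β − prior β.
Total across both batches: 28−2=26 makes, 13−4=9 misses.
Subtract the first batch: 26−6=20 makes and 9−3=6 misses.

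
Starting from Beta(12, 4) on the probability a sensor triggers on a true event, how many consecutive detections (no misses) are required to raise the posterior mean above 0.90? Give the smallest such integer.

k = 25

After k detections and 0 misses the posterior is Beta(12+k, 4), with mean (12+k)/(12+4+k).
Set (12+k)/(16+k) > 0.90 and solve: k > (0.90·16 − 12)/(1 − 0.90) = 24.000.
The smallest integer exceeding 24.000 is 25.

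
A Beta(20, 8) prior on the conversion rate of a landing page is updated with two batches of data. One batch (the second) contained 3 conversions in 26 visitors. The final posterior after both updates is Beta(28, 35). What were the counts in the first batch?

5 conversions and 4 bounces

Because Beta–binomial updating is additive in the counts, the combined data contributed (α_post−α_prior, β_post−β_prior) successes and failures.
Total across both batches: 28−20=8 conversions, 35−8=27 bounces.
Subtract the second batch: 8−3=5 conversions and 27−23=4 bounces.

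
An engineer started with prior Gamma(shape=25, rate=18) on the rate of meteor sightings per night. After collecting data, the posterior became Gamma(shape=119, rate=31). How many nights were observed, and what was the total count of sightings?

Gamma–Poisson conjugacy: posterior shape = α + Σxᵢ, posterior rate = β + n.
Matching: Σxᵢ = 119 − 25 = 94 and n = 31 − 18 = 13.

n = 13 nights with total 94 sightings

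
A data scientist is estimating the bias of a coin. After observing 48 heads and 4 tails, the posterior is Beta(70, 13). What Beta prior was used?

Beta is conjugate to the binomial likelihood: posterior = Beta(a+s, b+f).
Subtract the data counts: 70−48=22, 13−4=9.

Beta(22, 9)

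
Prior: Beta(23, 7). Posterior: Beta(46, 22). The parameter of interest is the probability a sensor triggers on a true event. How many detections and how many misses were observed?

23 detections and 15 misses

A Beta(a, b) prior with s successes and f failures in binomial data gives a Beta(a+s, b+f) posterior.
So s = 46 − 23 = 23 and f = 22 − 7 = 15.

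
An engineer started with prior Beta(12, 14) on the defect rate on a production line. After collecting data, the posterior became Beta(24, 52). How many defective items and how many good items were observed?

12 defective items and 38 good items

Under Beta–binomial conjugacy the posterior parameters are (a+s, b+f).
So s = 24 − 12 = 12 and f = 52 − 14 = 38.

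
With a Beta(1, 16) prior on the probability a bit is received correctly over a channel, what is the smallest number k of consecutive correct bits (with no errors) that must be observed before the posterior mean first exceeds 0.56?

k = 20

After k correct bits and 0 errors the posterior is Beta(1+k, 16), with mean (1+k)/(1+16+k).
Set (1+k)/(17+k) > 0.56 and solve: k > (0.56·17 − 1)/(1 − 0.56) = 19.364.
The smallest integer exceeding 19.364 is 20.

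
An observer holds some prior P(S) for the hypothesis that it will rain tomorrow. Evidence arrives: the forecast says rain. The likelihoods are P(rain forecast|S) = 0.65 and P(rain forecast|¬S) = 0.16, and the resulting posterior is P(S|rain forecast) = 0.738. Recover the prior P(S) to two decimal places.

P(S) = 0.41

Bayes' rule in odds form gives O(S|E) = O(S)·[P(E|S)/P(E|¬S)], hence O(S) = O(S|E)/LR.
Posterior odds = 0.738/(1−0.738) = 2.8168. LR = 0.65/0.16 = 4.0625.
Prior odds = 2.8168/4.0625 = 0.6934, so P(S) = 0.6934/(1+0.6934) ≈ 0.41.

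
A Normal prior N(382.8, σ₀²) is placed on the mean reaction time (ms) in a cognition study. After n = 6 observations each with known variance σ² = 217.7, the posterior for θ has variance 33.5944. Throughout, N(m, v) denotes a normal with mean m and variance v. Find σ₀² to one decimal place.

σ₀² = 453.3

Posterior precision equals prior precision plus data precision: 1/σ_n² = 1/σ₀² + n/σ².
So 1/σ₀² = 1/33.5944 − 6/217.7 = 0.029767 − 0.027561 = 0.002206.
Hence σ₀² = 1/0.002206 ≈ 453.3.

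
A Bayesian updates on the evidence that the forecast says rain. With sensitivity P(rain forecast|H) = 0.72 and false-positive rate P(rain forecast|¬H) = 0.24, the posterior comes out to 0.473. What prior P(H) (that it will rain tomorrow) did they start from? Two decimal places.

Bayes' rule in odds form gives O(H|E) = O(H)·[P(E|H)/P(E|¬H)], hence O(H) = O(H|E)/LR.
Posterior odds = 0.473/(1−0.473) = 0.8975. LR = 0.72/0.24 = 3.0000.
Prior odds = 0.8975/3.0000 = 0.2992, so P(H) = 0.2992/(1+0.2992) ≈ 0.23.

P(H) = 0.23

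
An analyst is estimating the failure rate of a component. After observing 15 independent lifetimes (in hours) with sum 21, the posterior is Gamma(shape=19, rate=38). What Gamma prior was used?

Gamma(shape=4, rate=17)

For an exponential likelihood with a Gamma(α, β) prior on the rate, n observations with total T give posterior Gamma(α+n, β+T).
So α = 19 − 15 = 4 and β = 38 − 21 = 17.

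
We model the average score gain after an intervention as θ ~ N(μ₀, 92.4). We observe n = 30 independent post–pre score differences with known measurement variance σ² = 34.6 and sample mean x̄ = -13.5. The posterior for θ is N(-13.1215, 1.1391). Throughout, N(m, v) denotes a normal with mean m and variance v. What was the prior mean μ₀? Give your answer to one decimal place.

μ₀ = 17.2

The posterior mean is a precision-weighted average: μ_n = (τ₀μ₀ + τ_data·x̄)/(τ₀+τ_data), with τ₀=1/σ₀² and τ_data=n/σ².
Here τ₀ = 1/92.4 = 0.010823 and τ_data = 30/34.6 = 0.867052, so τ_n = 0.877875.
Rearranging for μ₀: μ₀ = (μ_n·τ_n − τ_data·x̄)/τ₀ = (-13.1215·0.877875 − 0.867052·-13.5) / 0.010823 = 0.186165/0.010823 ≈ 17.2.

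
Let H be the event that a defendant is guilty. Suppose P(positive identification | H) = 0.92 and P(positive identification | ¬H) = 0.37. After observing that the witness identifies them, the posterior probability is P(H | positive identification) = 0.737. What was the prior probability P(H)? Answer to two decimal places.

Bayes' rule in odds form gives O(H|E) = O(H)·[P(E|H)/P(E|¬H)], hence O(H) = O(H|E)/LR.
Posterior odds = 0.737/(1−0.737) = 2.8023. LR = 0.92/0.37 = 2.4865.
Prior odds = 2.8023/2.4865 = 1.1270, so P(H) = 1.1270/(1+1.1270) ≈ 0.53.

P(H) = 0.53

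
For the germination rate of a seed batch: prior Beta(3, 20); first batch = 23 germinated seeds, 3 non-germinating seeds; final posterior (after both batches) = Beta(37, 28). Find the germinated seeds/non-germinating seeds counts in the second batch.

Sequential conjugate updates are equivalent to a single update on the pooled data, so total successes = posterior α − prior α and total failures = posterior β − prior β.
Total across both batches: 37−3=34 germinated seeds, 28−20=8 non-germinating seeds.
Subtract the first batch: 34−23=11 germinated seeds and 8−3=5 non-germinating seeds.

11 germinated seeds and 5 non-germinating seeds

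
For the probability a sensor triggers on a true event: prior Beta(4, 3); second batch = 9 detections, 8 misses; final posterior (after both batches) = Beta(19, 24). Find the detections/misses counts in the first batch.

Sequential conjugate updates are equivalent to a single update on the pooled data, so total successes = posterior α − prior α and total failures = posterior β − prior β.
Total across both batches: 19−4=15 detections, 24−3=21 misses.
Subtract the second batch: 15−9=6 detections and 21−8=13 misses.

6 detections and 13 misses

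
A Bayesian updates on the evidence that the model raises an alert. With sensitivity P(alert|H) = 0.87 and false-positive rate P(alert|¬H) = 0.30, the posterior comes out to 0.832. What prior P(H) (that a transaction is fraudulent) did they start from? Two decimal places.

Bayes' rule in odds form gives O(H|E) = O(H)·[P(E|H)/P(E|¬H)], hence O(H) = O(H|E)/LR.
Posterior odds = 0.832/(1−0.832) = 4.9524. LR = 0.87/0.30 = 2.9000.
Prior odds = 4.9524/2.9000 = 1.7077, so P(H) = 1.7077/(1+1.7077) ≈ 0.63.

P(H) = 0.63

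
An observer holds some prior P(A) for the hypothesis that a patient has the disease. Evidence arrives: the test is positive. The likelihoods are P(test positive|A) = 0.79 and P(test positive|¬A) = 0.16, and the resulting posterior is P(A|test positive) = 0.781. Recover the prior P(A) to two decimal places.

Bayes' rule in odds form gives O(A|E) = O(A)·[P(E|A)/P(E|¬A)], hence O(A) = O(A|E)/LR.
Posterior odds = 0.781/(1−0.781) = 3.5662. LR = 0.79/0.16 = 4.9375.
Prior odds = 3.5662/4.9375 = 0.7223, so P(A) = 0.7223/(1+0.7223) ≈ 0.42.

P(A) = 0.42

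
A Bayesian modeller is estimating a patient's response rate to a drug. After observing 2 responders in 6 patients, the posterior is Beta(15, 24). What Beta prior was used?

Under Beta–binomial conjugacy the posterior parameters are (a+s, b+f).
Subtract the data counts: 15−2=13, 24−4=20.

Beta(13, 20)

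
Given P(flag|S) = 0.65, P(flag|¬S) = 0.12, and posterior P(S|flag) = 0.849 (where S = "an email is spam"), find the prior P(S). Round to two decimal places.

P(S) = 0.51

In odds form, posterior odds = prior odds × likelihood ratio, so prior odds = posterior odds ÷ LR.
Posterior odds = 0.849/(1−0.849) = 5.6225. LR = 0.65/0.12 = 5.4167.
Prior odds = 5.6225/5.4167 = 1.0380, so P(S) = 1.0380/(1+1.0380) ≈ 0.51.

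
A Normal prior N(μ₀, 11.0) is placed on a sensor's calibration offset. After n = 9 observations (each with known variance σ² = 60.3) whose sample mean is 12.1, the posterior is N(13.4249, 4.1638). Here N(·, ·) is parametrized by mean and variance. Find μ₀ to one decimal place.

μ₀ = 15.6

With known observation variance, the Normal–Normal posterior has precision τ_n = τ₀ + n/σ² and mean μ_n = (τ₀μ₀ + (n/σ²)x̄)/τ_n.
Here τ₀ = 1/11.0 = 0.090909 and τ_data = 9/60.3 = 0.149254, so τ_n = 0.240163.
Rearranging for μ₀: μ₀ = (μ_n·τ_n − τ_data·x̄)/τ₀ = (13.4249·0.240163 − 0.149254·12.1) / 0.090909 = 1.418191/0.090909 ≈ 15.6.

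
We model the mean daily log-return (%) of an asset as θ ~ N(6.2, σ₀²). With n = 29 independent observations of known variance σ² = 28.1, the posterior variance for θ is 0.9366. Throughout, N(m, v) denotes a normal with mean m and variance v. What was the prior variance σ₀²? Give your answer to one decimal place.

Posterior precision equals prior precision plus data precision: 1/σ_n² = 1/σ₀² + n/σ².
So 1/σ₀² = 1/0.9366 − 29/28.1 = 1.067692 − 1.032028 = 0.035664.
Hence σ₀² = 1/0.035664 ≈ 28.0.

σ₀² = 28.0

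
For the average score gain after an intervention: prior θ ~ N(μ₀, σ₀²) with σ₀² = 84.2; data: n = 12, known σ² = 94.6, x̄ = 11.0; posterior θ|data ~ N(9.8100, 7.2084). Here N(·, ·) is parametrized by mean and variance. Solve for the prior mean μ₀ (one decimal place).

The posterior mean is a precision-weighted average: μ_n = (τ₀μ₀ + τ_data·x̄)/(τ₀+τ_data), with τ₀=1/σ₀² and τ_data=n/σ².
Here τ₀ = 1/84.2 = 0.011876 and τ_data = 12/94.6 = 0.126850, so τ_n = 0.138726.
Rearranging for μ₀: μ₀ = (μ_n·τ_n − τ_data·x̄)/τ₀ = (9.8100·0.138726 − 0.126850·11.0) / 0.011876 = -0.034448/0.011876 ≈ -2.9.

μ₀ = -2.9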